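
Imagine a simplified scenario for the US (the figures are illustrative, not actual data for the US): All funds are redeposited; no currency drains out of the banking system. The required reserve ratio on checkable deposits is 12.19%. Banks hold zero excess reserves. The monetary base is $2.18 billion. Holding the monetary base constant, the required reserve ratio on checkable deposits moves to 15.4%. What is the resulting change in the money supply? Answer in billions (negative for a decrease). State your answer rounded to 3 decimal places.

Initially m₁ = 1 / (0.1219) ≈ 8.20345, so M₁ = 8.20345 × 2.18 ≈ 17.8835 billion.
After the change m₂ = 1 / (0.154) ≈ 6.49351, so M₂ = 6.49351 × 2.18 ≈ 14.1559 billion.
ΔM = M₂ − M₁ = 14.1559 − 17.8835 = -3.7276 billion.

-3.728 billion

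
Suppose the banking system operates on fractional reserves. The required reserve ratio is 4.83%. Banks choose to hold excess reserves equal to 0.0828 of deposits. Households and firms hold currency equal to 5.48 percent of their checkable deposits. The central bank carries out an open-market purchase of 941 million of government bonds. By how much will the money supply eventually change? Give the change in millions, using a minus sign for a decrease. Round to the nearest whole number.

The money multiplier is m = (1 + c) / (rr + e + c) = (1 + 0.0548) / (0.0483 + 0.0828 + 0.0548) ≈ 5.6740.
The purchase adds 941 million of base, so ΔM = m × ΔMB = 5.6740 × (+941) = 5339.234 million.

5339 million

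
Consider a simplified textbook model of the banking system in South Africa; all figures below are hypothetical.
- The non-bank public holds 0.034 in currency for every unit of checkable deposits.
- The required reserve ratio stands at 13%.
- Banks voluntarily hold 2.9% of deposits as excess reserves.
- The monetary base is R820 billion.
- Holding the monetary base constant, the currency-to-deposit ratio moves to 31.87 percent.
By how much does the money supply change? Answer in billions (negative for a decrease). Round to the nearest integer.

Initially m₁ = (1 + 0.034) / (0.13 + 0.029 + 0.034) ≈ 5.3575, so M₁ = 5.3575 × 820 = 4393.15 billion.
After the change m₂ = (1 + 0.3187) / (0.13 + 0.029 + 0.3187) ≈ 2.7605, so M₂ = 2.7605 × 820 = 2263.61 billion.
ΔM = M₂ − M₁ = 2263.61 − 4393.15 = -2129.54 billion.

-2130 billion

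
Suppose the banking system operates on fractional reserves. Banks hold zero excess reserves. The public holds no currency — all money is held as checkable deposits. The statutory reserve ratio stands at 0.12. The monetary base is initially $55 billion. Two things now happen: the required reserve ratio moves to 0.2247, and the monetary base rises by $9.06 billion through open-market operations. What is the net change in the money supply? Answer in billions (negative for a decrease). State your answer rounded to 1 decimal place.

-173.2 billion

Before: m₁ = 1 / (0.12) ≈ 8.3333, MB₁ = 55, so M₁ = 8.3333 × 55 = 458.3315 billion.
After: m₂ = 1 / (0.2247) ≈ 4.4504, MB₂ = 55 + 9.06 = 64.06, so M₂ = 4.4504 × 64.06 ≈ 285.0926 billion.
ΔM = M₂ − M₁ = 285.0926 − 458.3315 = -173.2389 billion.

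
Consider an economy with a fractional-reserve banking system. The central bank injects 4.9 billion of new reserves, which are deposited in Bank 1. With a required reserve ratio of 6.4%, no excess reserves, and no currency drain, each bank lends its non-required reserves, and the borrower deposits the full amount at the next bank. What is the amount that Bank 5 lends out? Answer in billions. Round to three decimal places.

3.520 billion

Each bank lends a fraction (1 − rr) = 0.9360 of the deposit it receives, so Bank 5 receives 4.9·0.9360^4 and lends 4.9·0.9360^5 ≈ 3.5203 billion.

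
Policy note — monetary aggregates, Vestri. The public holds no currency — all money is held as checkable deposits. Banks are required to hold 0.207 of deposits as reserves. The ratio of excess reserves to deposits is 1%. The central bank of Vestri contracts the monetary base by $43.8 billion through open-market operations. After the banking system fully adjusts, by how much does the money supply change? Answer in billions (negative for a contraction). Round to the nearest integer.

The money multiplier is m = 1 / (rr + e) = 1 / (0.207 + 0.01) ≈ 4.6083.
The sale removes 43.8 billion of base, so ΔM = m × ΔMB = 4.6083 × (−43.8) ≈ -201.8435 billion.

-202 billion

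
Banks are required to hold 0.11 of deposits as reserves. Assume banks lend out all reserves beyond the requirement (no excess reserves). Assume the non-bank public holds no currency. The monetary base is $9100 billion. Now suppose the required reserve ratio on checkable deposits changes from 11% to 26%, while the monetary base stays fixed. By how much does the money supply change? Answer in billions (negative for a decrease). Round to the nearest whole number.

-47727 billion

Initially m₁ = 1 / (0.11) ≈ 9.09091, so M₁ = 9.09091 × 9100 = 82727.281 billion.
After the change m₂ = 1 / (0.26) ≈ 3.84615, so M₂ = 3.84615 × 9100 = 34999.965 billion.
ΔM = M₂ − M₁ = 34999.965 − 82727.281 = -47727.316 billion.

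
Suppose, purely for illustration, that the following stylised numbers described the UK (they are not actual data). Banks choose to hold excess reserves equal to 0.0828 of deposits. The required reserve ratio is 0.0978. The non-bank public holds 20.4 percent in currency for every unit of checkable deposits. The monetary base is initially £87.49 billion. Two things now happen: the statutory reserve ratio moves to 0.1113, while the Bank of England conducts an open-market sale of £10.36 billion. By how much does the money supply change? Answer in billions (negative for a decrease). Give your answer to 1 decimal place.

-40.6 billion

Before: m₁ = (1 + 0.204) / (0.0978 + 0.0828 + 0.204) ≈ 3.1305, MB₁ = 87.49, so M₁ = 3.1305 × 87.49 ≈ 273.8874 billion.
After: m₂ = (1 + 0.204) / (0.1113 + 0.0828 + 0.204) ≈ 3.0244, MB₂ = 87.49 − 10.36 = 77.13, so M₂ = 3.0244 × 77.13 ≈ 233.272 billion.
ΔM = M₂ − M₁ = 233.272 − 273.8874 = -40.6154 billion.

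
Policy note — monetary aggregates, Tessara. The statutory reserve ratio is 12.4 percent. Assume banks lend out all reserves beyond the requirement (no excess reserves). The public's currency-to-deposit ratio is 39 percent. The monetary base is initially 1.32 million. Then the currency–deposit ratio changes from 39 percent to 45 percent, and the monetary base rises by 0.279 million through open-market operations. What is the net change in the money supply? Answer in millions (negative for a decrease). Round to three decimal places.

0.470 million

Before: m₁ = (1 + 0.39) / (0.124 + 0.39) ≈ 2.70428, MB₁ = 1.32, so M₁ = 2.70428 × 1.32 ≈ 3.5696 million.
After: m₂ = (1 + 0.45) / (0.124 + 0.45) ≈ 2.52613, MB₂ = 1.32 + 0.279 = 1.599, so M₂ = 2.52613 × 1.599 ≈ 4.0393 million.
ΔM = M₂ − M₁ = 4.0393 − 3.5696 = 0.4697 million.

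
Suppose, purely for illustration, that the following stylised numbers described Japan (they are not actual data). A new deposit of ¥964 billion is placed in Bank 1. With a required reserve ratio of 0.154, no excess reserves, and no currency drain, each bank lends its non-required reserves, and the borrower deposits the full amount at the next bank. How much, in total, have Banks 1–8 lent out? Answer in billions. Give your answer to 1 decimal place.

¥3906.1 billion

Bank i lends (1 − rr)^i of the original deposit: Bank 1 lends 964·0.8460 = 815.5440, Bank 2 lends 964·0.8460² ≈ 689.9502, and so on.
Summing a geometric series: total = 964·[0.8460·(1 − 0.8460^8) / (1 − 0.8460)] ≈ 3906.1410 billion.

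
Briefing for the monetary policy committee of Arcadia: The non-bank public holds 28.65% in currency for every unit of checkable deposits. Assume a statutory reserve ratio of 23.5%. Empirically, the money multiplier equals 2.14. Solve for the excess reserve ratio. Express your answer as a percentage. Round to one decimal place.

8.0%

Using m = 2.14. Since m = (1 + c)/(c + rr + e), the denominator satisfies c + rr + e = (1 + c)/m = (1 + 0.2865) / 2.14 ≈ 0.601168.
With c = 0.2865 and rr = 0.235, the excess reserve ratio is 0.601168 − 0.2865 − 0.235 = 0.079668.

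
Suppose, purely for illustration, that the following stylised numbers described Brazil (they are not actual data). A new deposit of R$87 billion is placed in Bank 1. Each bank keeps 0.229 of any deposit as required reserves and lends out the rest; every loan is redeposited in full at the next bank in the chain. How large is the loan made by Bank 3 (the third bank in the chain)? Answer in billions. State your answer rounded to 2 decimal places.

Each bank lends a fraction (1 − rr) = 0.7710 of the deposit it receives, so Bank 3 receives 87·0.7710^2 and lends 87·0.7710^3 ≈ 39.8733 billion.

R$39.87 billion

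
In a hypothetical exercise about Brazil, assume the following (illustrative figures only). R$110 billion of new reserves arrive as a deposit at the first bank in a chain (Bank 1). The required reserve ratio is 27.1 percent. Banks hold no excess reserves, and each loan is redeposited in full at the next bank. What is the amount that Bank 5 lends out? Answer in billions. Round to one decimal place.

R$22.6 billion

Each bank lends a fraction (1 − rr) = 0.7290 of the deposit it receives, so Bank 5 receives 110·0.7290^4 and lends 110·0.7290^5 ≈ 22.6480 billion.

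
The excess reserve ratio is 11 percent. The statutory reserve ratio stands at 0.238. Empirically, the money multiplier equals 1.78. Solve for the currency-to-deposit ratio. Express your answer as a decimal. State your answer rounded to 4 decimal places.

0.4879

Using m = 1.78. From m = (1 + c)/(c + rr + e), rearranging gives 1 + c = m·(c + rr + e), so c·(1 − m) = m·(rr + e) − 1.
Hence c = [m·(rr + e) − 1]/(1 − m) = [1.78 × (0.238 + 0.11) − 1] / (1 − 1.78) ≈ 0.487897.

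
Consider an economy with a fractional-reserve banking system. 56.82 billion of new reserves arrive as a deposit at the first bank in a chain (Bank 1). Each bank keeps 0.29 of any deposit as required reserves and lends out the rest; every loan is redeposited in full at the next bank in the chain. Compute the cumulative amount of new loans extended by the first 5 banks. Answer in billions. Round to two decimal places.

114.01 billion

Bank i lends (1 − rr)^i of the original deposit: Bank 1 lends 56.82·0.7100 = 40.3422, Bank 2 lends 56.82·0.7100² ≈ 28.6430, and so on.
Summing a geometric series: total = 56.82·[0.7100·(1 − 0.7100^5) / (1 − 0.7100)] ≈ 114.0122 billion.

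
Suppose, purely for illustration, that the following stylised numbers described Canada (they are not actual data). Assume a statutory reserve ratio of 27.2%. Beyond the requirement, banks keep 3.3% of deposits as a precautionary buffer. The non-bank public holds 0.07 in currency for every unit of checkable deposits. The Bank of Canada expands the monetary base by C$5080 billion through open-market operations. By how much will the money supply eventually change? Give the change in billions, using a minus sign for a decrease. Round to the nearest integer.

C$14495 billion

The money multiplier is m = (1 + c) / (rr + e + c) = (1 + 0.07) / (0.272 + 0.033 + 0.07) ≈ 2.85333.
The purchase adds 5080 billion of base, so ΔM = m × ΔMB = 2.85333 × (+5080) = 14494.9164 billion.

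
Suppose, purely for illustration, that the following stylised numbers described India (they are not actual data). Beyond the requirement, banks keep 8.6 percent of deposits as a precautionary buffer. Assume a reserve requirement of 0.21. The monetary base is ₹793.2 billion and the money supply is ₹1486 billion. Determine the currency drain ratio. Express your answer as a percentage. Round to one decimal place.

51.0%

Using m = M/MB = 1486/793.2 ≈ 1.873424. From m = (1 + c)/(c + rr + e), rearranging gives 1 + c = m·(c + rr + e), so c·(1 − m) = m·(rr + e) − 1.
Hence c = [m·(rr + e) − 1]/(1 − m) = [1.873424 × (0.21 + 0.086) − 1] / (1 − 1.873424) ≈ 0.510023.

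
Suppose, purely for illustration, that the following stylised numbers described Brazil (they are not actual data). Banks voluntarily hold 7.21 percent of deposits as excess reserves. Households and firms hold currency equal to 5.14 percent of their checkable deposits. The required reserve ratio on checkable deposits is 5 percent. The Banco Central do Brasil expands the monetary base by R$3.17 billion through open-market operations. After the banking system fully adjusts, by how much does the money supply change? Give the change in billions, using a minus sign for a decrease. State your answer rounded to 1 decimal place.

The money multiplier is m = (1 + c) / (rr + e + c) = (1 + 0.0514) / (0.05 + 0.0721 + 0.0514) ≈ 6.0599.
The purchase adds 3.17 billion of base, so ΔM = m × ΔMB = 6.0599 × (+3.17) ≈ 19.2099 billion.

R$19.2 billion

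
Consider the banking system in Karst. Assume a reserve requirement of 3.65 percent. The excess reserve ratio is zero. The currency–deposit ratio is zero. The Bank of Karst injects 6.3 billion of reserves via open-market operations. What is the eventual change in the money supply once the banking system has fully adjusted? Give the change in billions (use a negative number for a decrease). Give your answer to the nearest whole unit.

173 billion

The simple money multiplier is m = 1/rr = 1/0.0365 ≈ 27.3973.
An open-market purchase increases the monetary base by 6.3 billion, so ΔM = m × ΔMB = 27.3973 × 6.3 ≈ 172.603 billion.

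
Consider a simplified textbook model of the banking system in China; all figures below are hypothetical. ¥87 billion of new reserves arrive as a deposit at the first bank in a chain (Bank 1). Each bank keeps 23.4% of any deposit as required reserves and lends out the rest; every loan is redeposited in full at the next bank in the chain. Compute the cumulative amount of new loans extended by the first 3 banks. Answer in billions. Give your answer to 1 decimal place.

Bank i lends (1 − rr)^i of the original deposit: Bank 1 lends 87·0.7660 = 66.6420, Bank 2 lends 87·0.7660² ≈ 51.0478, and so on.
Summing a geometric series: total = 87·[0.7660·(1 − 0.7660^3) / (1 − 0.7660)] ≈ 156.7924 billion.

¥156.8 billion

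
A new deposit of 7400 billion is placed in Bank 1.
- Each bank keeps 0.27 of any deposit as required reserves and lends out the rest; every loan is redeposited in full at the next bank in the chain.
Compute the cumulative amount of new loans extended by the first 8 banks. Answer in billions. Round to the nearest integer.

Bank i lends (1 − rr)^i of the original deposit: Bank 1 lends 7400·0.7300 = 5402.0000, Bank 2 lends 7400·0.7300² = 3943.4600, and so on.
Summing a geometric series: total = 7400·[0.7300·(1 − 0.7300^8) / (1 − 0.7300)] ≈ 18393.8898 billion.

18394 billion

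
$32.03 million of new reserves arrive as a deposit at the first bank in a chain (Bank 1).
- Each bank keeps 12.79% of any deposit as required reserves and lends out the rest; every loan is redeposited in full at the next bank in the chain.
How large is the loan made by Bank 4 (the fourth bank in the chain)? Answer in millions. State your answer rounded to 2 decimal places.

Each bank lends a fraction (1 − rr) = 0.8721 of the deposit it receives, so Bank 4 receives 32.03·0.8721^3 and lends 32.03·0.8721^4 ≈ 18.5277 million.

$18.53 million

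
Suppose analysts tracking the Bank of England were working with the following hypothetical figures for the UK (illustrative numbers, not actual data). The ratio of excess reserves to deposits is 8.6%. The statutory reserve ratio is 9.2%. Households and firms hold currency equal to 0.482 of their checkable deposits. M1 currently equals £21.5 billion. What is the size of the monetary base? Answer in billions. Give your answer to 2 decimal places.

The money multiplier is m = (1 + c) / (rr + e + c) = (1 + 0.482) / (0.092 + 0.086 + 0.482) ≈ 2.24545.
MB = M / m = 21.5 / 2.24545 ≈ 9.5749 billion.

£9.57 billion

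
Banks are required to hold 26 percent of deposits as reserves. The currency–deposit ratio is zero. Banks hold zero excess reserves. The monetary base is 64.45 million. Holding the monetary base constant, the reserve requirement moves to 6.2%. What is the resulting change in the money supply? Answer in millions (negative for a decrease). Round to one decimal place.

791.6 million

Initially m₁ = 1 / (0.26) ≈ 3.8462, so M₁ = 3.8462 × 64.45 ≈ 247.8876 million.
After the change m₂ = 1 / (0.062) ≈ 16.1290, so M₂ = 16.1290 × 64.45 ≈ 1039.5141 million.
ΔM = M₂ − M₁ = 1039.5141 − 247.8876 = 791.6265 million.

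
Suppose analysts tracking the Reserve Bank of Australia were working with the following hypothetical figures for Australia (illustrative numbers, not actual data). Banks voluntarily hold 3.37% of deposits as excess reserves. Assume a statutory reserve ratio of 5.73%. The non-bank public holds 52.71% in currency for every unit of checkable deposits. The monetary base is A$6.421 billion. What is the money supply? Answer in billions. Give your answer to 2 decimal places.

A$15.86 billion

The money multiplier is m = (1 + c) / (rr + e + c) = (1 + 0.5271) / (0.0573 + 0.0337 + 0.5271) ≈ 2.4706.
So M = m × MB = 2.4706 × 6.421 ≈ 15.8637 billion.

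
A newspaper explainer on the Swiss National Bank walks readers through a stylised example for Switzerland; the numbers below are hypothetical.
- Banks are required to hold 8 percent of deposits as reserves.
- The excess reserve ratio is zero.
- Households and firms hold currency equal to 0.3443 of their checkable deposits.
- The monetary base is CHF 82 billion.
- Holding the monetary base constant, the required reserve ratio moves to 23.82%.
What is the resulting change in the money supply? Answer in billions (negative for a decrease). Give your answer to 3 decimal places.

Initially m₁ = (1 + 0.3443) / (0.08 + 0.3443) ≈ 3.168277, so M₁ = 3.168277 × 82 ≈ 259.7987 billion.
After the change m₂ = (1 + 0.3443) / (0.2382 + 0.3443) ≈ 2.307811, so M₂ = 2.307811 × 82 ≈ 189.2405 billion.
ΔM = M₂ − M₁ = 189.2405 − 259.7987 = -70.5582 billion.

-70.558 billion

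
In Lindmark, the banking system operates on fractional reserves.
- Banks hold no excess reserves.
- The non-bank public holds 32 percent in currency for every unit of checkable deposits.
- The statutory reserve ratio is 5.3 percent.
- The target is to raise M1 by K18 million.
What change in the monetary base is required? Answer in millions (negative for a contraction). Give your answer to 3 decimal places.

The money multiplier is m = (1 + c) / (rr + c) = (1 + 0.32) / (0.053 + 0.32) ≈ 3.538874.
ΔMB = ΔM / m = (+18) / 3.538874 ≈ 5.0864 million.

K5.086 million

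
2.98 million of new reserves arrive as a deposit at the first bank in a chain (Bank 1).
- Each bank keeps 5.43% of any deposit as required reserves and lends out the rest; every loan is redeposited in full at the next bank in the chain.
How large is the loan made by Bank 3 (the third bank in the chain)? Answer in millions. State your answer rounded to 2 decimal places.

2.52 million

Each bank lends a fraction (1 − rr) = 0.9457 of the deposit it receives, so Bank 3 receives 2.98·0.9457^2 and lends 2.98·0.9457^3 ≈ 2.5204 million.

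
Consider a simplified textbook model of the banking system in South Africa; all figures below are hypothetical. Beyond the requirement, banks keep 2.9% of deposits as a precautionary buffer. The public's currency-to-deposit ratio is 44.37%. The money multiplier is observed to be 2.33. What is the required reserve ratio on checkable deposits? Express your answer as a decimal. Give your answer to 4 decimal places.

Using m = 2.33. Since m = (1 + c)/(c + rr + e), the denominator satisfies c + rr + e = (1 + c)/m = (1 + 0.4437) / 2.33 ≈ 0.619614.
With c = 0.4437 and e = 0.029, the required reserve ratio on checkable deposits is 0.619614 − 0.4437 − 0.029 = 0.146914.

0.1469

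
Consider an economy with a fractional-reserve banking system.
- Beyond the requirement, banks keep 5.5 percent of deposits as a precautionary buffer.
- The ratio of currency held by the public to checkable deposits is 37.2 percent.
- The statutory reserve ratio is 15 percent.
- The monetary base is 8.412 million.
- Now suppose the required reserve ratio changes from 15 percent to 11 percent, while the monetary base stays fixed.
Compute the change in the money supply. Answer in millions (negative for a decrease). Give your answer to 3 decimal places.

1.490 million

Initially m₁ = (1 + 0.372) / (0.15 + 0.055 + 0.372) ≈ 2.37782, so M₁ = 2.37782 × 8.412 ≈ 20.0022 million.
After the change m₂ = (1 + 0.372) / (0.11 + 0.055 + 0.372) ≈ 2.55493, so M₂ = 2.55493 × 8.412 ≈ 21.4921 million.
ΔM = M₂ − M₁ = 21.4921 − 20.0022 = 1.4899 million.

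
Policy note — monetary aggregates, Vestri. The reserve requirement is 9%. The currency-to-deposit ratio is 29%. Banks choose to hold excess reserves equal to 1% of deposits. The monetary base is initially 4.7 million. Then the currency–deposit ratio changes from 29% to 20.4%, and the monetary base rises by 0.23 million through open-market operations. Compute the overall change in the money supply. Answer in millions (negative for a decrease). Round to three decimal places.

3.979 million

Before: m₁ = (1 + 0.29) / (0.09 + 0.01 + 0.29) ≈ 3.30769, MB₁ = 4.7, so M₁ = 3.30769 × 4.7 ≈ 15.5461 million.
After: m₂ = (1 + 0.204) / (0.09 + 0.01 + 0.204) ≈ 3.96053, MB₂ = 4.7 + 0.23 = 4.93, so M₂ = 3.96053 × 4.93 ≈ 19.5254 million.
ΔM = M₂ − M₁ = 19.5254 − 15.5461 = 3.9793 million.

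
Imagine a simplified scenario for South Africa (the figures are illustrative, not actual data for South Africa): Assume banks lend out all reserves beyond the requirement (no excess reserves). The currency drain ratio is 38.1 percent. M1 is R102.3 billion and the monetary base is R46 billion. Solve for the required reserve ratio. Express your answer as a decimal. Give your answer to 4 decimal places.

0.2400

Using m = M/MB = 102.3/46 ≈ 2.223913. Since m = (1 + c)/(c + rr + e), the denominator satisfies c + rr + e = (1 + c)/m = (1 + 0.381) / 2.223913 ≈ 0.620978.
With c = 0.381 and e = 0, the required reserve ratio is 0.620978 − 0.381 − 0 = 0.239978.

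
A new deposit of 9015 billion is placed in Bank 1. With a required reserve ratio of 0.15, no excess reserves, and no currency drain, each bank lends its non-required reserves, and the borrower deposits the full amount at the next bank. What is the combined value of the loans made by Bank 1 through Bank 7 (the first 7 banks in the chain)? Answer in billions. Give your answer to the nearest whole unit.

Bank i lends (1 − rr)^i of the original deposit: Bank 1 lends 9015·0.8500 = 7662.7500, Bank 2 lends 9015·0.8500² = 6513.3375, and so on.
Summing a geometric series: total = 9015·[0.8500·(1 − 0.8500^7) / (1 − 0.8500)] ≈ 34708.3194 billion.

34708 billion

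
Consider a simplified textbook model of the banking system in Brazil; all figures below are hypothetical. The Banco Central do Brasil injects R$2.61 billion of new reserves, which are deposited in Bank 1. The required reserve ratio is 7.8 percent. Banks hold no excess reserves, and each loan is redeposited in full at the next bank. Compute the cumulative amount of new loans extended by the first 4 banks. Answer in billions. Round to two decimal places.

R$8.56 billion

Bank i lends (1 − rr)^i of the original deposit: Bank 1 lends 2.61·0.9220 ≈ 2.4064, Bank 2 lends 2.61·0.9220² ≈ 2.2187, and so on.
Summing a geometric series: total = 2.61·[0.9220·(1 − 0.9220^4) / (1 − 0.9220)] ≈ 8.5569 billion.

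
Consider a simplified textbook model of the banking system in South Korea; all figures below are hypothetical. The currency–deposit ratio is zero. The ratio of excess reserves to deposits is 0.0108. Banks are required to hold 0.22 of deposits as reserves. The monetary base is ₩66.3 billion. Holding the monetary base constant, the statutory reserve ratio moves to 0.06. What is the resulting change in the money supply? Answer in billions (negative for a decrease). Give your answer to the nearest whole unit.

Initially m₁ = 1 / (0.22 + 0.0108) ≈ 4.3328, so M₁ = 4.3328 × 66.3 ≈ 287.2646 billion.
After the change m₂ = 1 / (0.06 + 0.0108) ≈ 14.1243, so M₂ = 14.1243 × 66.3 ≈ 936.4411 billion.
ΔM = M₂ − M₁ = 936.4411 − 287.2646 = 649.1765 billion.

₩649 billion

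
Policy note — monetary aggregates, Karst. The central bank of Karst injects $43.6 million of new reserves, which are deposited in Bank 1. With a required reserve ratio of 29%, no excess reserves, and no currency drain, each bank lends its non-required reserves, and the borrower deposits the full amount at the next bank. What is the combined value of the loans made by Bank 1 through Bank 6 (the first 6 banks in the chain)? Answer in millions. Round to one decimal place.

Bank i lends (1 − rr)^i of the original deposit: Bank 1 lends 43.6·0.7100 = 30.9560, Bank 2 lends 43.6·0.7100² ≈ 21.9788, and so on.
Summing a geometric series: total = 43.6·[0.7100·(1 − 0.7100^6) / (1 − 0.7100)] ≈ 93.0708 million.

$93.1 million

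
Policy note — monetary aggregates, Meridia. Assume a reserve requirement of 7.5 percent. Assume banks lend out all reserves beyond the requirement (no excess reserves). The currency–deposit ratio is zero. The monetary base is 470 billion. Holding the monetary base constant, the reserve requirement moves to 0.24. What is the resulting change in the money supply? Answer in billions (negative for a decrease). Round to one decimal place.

-4308.3 billion

Initially m₁ = 1 / (0.075) ≈ 13.33333, so M₁ = 13.33333 × 470 = 6266.6651 billion.
After the change m₂ = 1 / (0.24) ≈ 4.16667, so M₂ = 4.16667 × 470 = 1958.3349 billion.
ΔM = M₂ − M₁ = 1958.3349 − 6266.6651 = -4308.3302 billion.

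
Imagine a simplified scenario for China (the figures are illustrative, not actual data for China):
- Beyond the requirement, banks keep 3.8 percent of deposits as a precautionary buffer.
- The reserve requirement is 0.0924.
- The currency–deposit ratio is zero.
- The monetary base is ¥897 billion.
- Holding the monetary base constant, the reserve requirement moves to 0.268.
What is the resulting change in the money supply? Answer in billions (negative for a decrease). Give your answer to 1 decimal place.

-3947.5 billion

Initially m₁ = 1 / (0.0924 + 0.038) ≈ 7.66871, so M₁ = 7.66871 × 897 ≈ 6878.8329 billion.
After the change m₂ = 1 / (0.268 + 0.038) ≈ 3.26797, so M₂ = 3.26797 × 897 ≈ 2931.3691 billion.
ΔM = M₂ − M₁ = 2931.3691 − 6878.8329 = -3947.4638 billion.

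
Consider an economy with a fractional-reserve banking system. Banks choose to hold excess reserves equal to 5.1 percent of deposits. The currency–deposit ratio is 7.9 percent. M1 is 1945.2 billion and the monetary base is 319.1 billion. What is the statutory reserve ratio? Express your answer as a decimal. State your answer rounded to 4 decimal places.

0.0470

Using m = M/MB = 1945.2/319.1 ≈ 6.095895. Since m = (1 + c)/(c + rr + e), the denominator satisfies c + rr + e = (1 + c)/m = (1 + 0.079) / 6.095895 ≈ 0.177004.
With c = 0.079 and e = 0.051, the statutory reserve ratio is 0.177004 − 0.079 − 0.051 = 0.047004.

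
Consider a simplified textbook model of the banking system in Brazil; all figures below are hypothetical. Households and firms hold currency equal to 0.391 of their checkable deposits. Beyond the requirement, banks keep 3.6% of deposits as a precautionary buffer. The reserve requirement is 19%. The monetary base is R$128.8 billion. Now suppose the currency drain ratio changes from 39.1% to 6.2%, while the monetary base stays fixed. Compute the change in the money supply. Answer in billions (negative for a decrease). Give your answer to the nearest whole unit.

R$185 billion

Initially m₁ = (1 + 0.391) / (0.19 + 0.036 + 0.391) ≈ 2.2545, so M₁ = 2.2545 × 128.8 = 290.3796 billion.
After the change m₂ = (1 + 0.062) / (0.19 + 0.036 + 0.062) = 3.6875, so M₂ = 3.6875 × 128.8 = 474.95 billion.
ΔM = M₂ − M₁ = 474.95 − 290.3796 = 184.5704 billion.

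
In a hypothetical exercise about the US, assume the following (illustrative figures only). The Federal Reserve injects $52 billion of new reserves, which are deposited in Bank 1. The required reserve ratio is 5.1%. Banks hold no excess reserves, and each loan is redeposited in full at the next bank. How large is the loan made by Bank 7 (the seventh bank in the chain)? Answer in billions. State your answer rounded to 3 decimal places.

Each bank lends a fraction (1 − rr) = 0.9490 of the deposit it receives, so Bank 7 receives 52·0.9490^6 and lends 52·0.9490^7 ≈ 36.0468 billion.

$36.047 billion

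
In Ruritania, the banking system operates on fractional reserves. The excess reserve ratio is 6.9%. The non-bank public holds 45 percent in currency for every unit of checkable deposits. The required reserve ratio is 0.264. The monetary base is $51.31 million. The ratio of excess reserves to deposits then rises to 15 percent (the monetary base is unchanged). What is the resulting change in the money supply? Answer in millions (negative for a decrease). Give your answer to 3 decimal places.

Initially m₁ = (1 + 0.45) / (0.264 + 0.069 + 0.45) ≈ 1.851852, so M₁ = 1.851852 × 51.31 ≈ 95.0185 million.
After the change m₂ = (1 + 0.45) / (0.264 + 0.15 + 0.45) ≈ 1.678241, so M₂ = 1.678241 × 51.31 ≈ 86.1105 million.
ΔM = M₂ − M₁ = 86.1105 − 95.0185 = -8.908 million.

-8.908 million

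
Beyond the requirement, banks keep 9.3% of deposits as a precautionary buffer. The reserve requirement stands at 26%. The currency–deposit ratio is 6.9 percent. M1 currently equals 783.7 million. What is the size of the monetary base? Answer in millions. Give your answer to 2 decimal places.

309.37 million

The money multiplier is m = (1 + c) / (rr + e + c) = (1 + 0.069) / (0.26 + 0.093 + 0.069) ≈ 2.533175.
MB = M / m = 783.7 / 2.533175 ≈ 309.3746 million.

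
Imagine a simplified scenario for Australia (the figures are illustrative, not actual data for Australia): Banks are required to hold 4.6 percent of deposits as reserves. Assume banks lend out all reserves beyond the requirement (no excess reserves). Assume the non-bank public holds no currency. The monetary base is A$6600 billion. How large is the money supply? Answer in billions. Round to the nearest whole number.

A$143478 billion

With no currency drain or excess reserves, the money multiplier is m = 1/rr = 1/0.046 ≈ 21.73913.
Money supply M = m × MB = 21.73913 × 6600 = 143478.258 billion.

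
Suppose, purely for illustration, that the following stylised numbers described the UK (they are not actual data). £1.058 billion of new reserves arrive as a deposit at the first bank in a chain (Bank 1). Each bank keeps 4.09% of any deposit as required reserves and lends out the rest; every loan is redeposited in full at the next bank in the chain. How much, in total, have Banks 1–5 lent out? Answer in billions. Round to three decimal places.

Bank i lends (1 − rr)^i of the original deposit: Bank 1 lends 1.058·0.9591 ≈ 1.0147, Bank 2 lends 1.058·0.9591² ≈ 0.9732, and so on.
Summing a geometric series: total = 1.058·[0.9591·(1 − 0.9591^5) / (1 − 0.9591)] ≈ 4.6752 billion.

£4.675 billion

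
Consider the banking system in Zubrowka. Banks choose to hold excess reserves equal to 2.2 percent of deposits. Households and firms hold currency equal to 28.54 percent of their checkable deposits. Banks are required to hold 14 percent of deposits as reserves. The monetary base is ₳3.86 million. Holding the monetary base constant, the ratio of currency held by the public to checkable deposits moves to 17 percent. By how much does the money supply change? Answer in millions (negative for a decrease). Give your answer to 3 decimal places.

Initially m₁ = (1 + 0.2854) / (0.14 + 0.022 + 0.2854) ≈ 2.87304, so M₁ = 2.87304 × 3.86 ≈ 11.0899 million.
After the change m₂ = (1 + 0.17) / (0.14 + 0.022 + 0.17) ≈ 3.52410, so M₂ = 3.52410 × 3.86 ≈ 13.603 million.
ΔM = M₂ − M₁ = 13.603 − 11.0899 = 2.5131 million.

₳2.513 million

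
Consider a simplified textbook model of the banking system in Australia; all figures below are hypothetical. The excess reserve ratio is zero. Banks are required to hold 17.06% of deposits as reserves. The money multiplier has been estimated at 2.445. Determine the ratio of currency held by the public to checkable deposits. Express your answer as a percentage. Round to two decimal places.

40.34%

Using m = 2.445. From m = (1 + c)/(c + rr + e), rearranging gives 1 + c = m·(c + rr + e), so c·(1 − m) = m·(rr + e) − 1.
Hence c = [m·(rr + e) − 1]/(1 − m) = [2.445 × (0.1706 + 0) − 1] / (1 − 2.445) ≈ 0.403379.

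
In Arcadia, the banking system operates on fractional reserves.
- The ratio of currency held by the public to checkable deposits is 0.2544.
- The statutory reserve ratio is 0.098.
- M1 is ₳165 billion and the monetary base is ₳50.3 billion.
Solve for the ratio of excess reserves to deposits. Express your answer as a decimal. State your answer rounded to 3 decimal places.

0.030

Using m = M/MB = 165/50.3 ≈ 3.280318. Since m = (1 + c)/(c + rr + e), the denominator satisfies c + rr + e = (1 + c)/m = (1 + 0.2544) / 3.280318 ≈ 0.382402.
With c = 0.2544 and rr = 0.098, the ratio of excess reserves to deposits is 0.382402 − 0.2544 − 0.098 = 0.030002.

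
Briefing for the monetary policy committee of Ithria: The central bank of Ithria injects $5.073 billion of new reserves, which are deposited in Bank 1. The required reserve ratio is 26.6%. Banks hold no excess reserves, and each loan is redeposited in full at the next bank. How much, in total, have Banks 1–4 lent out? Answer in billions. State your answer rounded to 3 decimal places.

Bank i lends (1 − rr)^i of the original deposit: Bank 1 lends 5.073·0.7340 ≈ 3.7236, Bank 2 lends 5.073·0.7340² ≈ 2.7331, and so on.
Summing a geometric series: total = 5.073·[0.7340·(1 − 0.7340^4) / (1 − 0.7340)] ≈ 9.9353 billion.

$9.935 billion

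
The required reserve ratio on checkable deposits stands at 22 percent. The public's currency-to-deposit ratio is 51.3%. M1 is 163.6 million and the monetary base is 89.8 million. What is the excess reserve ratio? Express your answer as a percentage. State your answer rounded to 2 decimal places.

9.75%

Using m = M/MB = 163.6/89.8 ≈ 1.821826. Since m = (1 + c)/(c + rr + e), the denominator satisfies c + rr + e = (1 + c)/m = (1 + 0.513) / 1.821826 ≈ 0.830485.
With c = 0.513 and rr = 0.22, the excess reserve ratio is 0.830485 − 0.513 − 0.22 = 0.097485.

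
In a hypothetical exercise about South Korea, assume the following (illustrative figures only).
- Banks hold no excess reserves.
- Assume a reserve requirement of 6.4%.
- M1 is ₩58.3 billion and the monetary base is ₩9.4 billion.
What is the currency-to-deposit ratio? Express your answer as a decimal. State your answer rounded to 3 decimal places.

Using m = M/MB = 58.3/9.4 ≈ 6.202128. From m = (1 + c)/(c + rr + e), rearranging gives 1 + c = m·(c + rr + e), so c·(1 − m) = m·(rr + e) − 1.
Hence c = [m·(rr + e) − 1]/(1 − m) = [6.202128 × (0.064 + 0) − 1] / (1 − 6.202128) ≈ 0.115926.

0.116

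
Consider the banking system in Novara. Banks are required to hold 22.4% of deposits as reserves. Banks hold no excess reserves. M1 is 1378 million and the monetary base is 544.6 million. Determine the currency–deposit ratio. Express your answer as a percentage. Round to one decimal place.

Using m = M/MB = 1378/544.6 ≈ 2.530297. From m = (1 + c)/(c + rr + e), rearranging gives 1 + c = m·(c + rr + e), so c·(1 − m) = m·(rr + e) − 1.
Hence c = [m·(rr + e) − 1]/(1 − m) = [2.530297 × (0.224 + 0) − 1] / (1 − 2.530297) ≈ 0.283091.

28.3%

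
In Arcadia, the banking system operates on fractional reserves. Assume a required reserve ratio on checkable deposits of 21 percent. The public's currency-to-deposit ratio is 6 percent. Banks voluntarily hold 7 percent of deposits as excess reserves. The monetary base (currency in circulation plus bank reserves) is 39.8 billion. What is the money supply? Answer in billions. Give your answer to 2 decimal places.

The money multiplier is m = (1 + c) / (rr + e + c) = (1 + 0.06) / (0.21 + 0.07 + 0.06) ≈ 3.11765.
So M = m × MB = 3.11765 × 39.8 ≈ 124.0825 billion.

124.08 billion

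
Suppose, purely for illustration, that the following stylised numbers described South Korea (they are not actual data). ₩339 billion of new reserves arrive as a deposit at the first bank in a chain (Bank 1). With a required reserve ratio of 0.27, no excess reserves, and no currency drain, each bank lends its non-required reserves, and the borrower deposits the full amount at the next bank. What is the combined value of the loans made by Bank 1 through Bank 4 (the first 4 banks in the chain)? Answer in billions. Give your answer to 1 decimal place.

Bank i lends (1 − rr)^i of the original deposit: Bank 1 lends 339·0.7300 = 247.4700, Bank 2 lends 339·0.7300² = 180.6531, and so on.
Summing a geometric series: total = 339·[0.7300·(1 − 0.7300^4) / (1 − 0.7300)] ≈ 656.2699 billion.

₩656.3 billion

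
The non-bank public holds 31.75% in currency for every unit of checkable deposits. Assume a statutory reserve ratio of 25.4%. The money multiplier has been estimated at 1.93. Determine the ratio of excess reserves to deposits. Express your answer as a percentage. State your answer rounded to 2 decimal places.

11.11%

Using m = 1.93. Since m = (1 + c)/(c + rr + e), the denominator satisfies c + rr + e = (1 + c)/m = (1 + 0.3175) / 1.93 ≈ 0.682642.
With c = 0.3175 and rr = 0.254, the ratio of excess reserves to deposits is 0.682642 − 0.3175 − 0.254 = 0.111142.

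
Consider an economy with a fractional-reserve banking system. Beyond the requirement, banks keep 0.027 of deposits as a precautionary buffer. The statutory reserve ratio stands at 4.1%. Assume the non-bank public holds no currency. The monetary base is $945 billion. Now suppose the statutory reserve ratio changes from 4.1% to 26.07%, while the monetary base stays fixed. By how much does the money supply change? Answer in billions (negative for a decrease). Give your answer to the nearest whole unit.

-10612 billion

Initially m₁ = 1 / (0.041 + 0.027) ≈ 14.7059, so M₁ = 14.7059 × 945 = 13897.0755 billion.
After the change m₂ = 1 / (0.2607 + 0.027) ≈ 3.4758, so M₂ = 3.4758 × 945 = 3284.631 billion.
ΔM = M₂ − M₁ = 3284.631 − 13897.0755 = -10612.4445 billion.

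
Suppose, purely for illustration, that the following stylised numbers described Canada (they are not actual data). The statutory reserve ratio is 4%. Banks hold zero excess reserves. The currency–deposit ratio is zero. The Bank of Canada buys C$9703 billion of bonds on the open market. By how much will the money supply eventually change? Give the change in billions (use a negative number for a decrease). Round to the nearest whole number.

C$242575 billion

The simple money multiplier is m = 1/rr = 1/0.04 = 25.
An open-market purchase increases the monetary base by 9703 billion, so ΔM = m × ΔMB = 25 × 9703 = 242575 billion.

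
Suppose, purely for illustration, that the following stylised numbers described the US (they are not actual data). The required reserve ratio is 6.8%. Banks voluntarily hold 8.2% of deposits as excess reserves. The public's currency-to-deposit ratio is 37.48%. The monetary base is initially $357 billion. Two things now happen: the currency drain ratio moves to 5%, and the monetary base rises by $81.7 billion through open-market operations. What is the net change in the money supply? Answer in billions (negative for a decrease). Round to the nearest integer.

Before: m₁ = (1 + 0.3748) / (0.068 + 0.082 + 0.3748) ≈ 2.6197, MB₁ = 357, so M₁ = 2.6197 × 357 = 935.2329 billion.
After: m₂ = (1 + 0.05) / (0.068 + 0.082 + 0.05) = 5.25, MB₂ = 357 + 81.7 = 438.7, so M₂ = 5.25 × 438.7 = 2303.175 billion.
ΔM = M₂ − M₁ = 2303.175 − 935.2329 = 1367.9421 billion.

$1368 billion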